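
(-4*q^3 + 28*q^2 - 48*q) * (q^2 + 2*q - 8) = -4*q^5 + 20*q^4 + 40*q^3 - 320*q^2 + 384*q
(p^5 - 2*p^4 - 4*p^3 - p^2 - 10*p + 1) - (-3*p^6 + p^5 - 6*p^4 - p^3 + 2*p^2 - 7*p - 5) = 3*p^6 + 4*p^4 - 3*p^3 - 3*p^2 - 3*p + 6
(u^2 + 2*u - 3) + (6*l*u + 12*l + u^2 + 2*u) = 6*l*u + 12*l + 2*u^2 + 4*u - 3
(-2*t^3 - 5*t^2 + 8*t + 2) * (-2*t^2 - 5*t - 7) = 4*t^5 + 20*t^4 + 23*t^3 - 9*t^2 - 66*t - 14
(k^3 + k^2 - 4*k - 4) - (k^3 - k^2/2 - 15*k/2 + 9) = 3*k^2/2 + 7*k/2 - 13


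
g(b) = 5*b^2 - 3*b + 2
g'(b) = 10*b - 3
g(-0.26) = 3.12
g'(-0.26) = -5.60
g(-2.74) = 47.76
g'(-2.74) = -30.40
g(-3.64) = 79.17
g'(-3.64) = -39.40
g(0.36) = 1.57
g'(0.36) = 0.60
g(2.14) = 18.48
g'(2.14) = 18.40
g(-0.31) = 3.41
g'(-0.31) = -6.10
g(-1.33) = 14.83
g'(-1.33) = -16.30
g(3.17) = 42.73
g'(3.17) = 28.70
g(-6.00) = 200.00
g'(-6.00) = -63.00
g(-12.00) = 758.00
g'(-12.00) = -123.00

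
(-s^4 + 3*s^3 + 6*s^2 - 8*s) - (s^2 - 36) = -s^4 + 3*s^3 + 5*s^2 - 8*s + 36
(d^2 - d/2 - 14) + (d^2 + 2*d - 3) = 2*d^2 + 3*d/2 - 17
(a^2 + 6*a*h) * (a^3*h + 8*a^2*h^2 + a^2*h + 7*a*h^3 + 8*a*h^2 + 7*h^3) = a^5*h + 14*a^4*h^2 + a^4*h + 55*a^3*h^3 + 14*a^3*h^2 + 42*a^2*h^4 + 55*a^2*h^3 + 42*a*h^4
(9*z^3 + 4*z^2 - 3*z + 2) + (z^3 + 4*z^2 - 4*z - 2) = 10*z^3 + 8*z^2 - 7*z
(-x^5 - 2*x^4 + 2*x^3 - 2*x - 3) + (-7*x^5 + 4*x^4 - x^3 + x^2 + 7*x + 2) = -8*x^5 + 2*x^4 + x^3 + x^2 + 5*x - 1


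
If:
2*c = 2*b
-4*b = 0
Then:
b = 0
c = 0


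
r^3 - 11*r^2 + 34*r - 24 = (r - 6)*(r - 4)*(r - 1)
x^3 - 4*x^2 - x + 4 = (x - 4)*(x - 1)*(x + 1)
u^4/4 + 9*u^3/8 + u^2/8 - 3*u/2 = u*(u/4 + 1)*(u - 1)*(u + 3/2)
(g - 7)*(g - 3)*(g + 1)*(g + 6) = g^4 - 3*g^3 - 43*g^2 + 87*g + 126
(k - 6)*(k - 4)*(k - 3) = k^3 - 13*k^2 + 54*k - 72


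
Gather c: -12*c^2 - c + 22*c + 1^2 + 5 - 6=-12*c^2 + 21*c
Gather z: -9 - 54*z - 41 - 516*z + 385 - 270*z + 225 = 560 - 840*z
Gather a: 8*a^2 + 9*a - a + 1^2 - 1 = 8*a^2 + 8*a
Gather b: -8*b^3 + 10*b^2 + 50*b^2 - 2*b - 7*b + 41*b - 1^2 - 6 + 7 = -8*b^3 + 60*b^2 + 32*b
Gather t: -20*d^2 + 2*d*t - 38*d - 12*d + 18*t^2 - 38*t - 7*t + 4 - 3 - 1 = -20*d^2 - 50*d + 18*t^2 + t*(2*d - 45)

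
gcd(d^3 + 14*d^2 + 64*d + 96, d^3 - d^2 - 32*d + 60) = d + 6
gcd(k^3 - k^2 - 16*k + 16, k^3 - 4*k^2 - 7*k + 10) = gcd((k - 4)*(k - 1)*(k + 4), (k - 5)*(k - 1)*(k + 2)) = k - 1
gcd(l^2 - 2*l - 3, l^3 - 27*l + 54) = l - 3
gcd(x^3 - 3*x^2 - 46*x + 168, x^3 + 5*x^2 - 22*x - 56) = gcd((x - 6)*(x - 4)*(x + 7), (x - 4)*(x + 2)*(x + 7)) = x^2 + 3*x - 28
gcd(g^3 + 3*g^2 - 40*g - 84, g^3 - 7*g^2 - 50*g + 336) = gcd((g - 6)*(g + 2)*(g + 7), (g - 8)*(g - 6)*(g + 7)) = g^2 + g - 42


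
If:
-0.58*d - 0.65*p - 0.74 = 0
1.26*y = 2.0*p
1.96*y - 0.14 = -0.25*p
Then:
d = -1.32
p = 0.04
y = 0.07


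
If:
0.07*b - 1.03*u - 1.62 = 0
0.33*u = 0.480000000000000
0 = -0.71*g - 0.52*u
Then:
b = 44.55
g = -1.07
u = 1.45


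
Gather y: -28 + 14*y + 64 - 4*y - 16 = 10*y + 20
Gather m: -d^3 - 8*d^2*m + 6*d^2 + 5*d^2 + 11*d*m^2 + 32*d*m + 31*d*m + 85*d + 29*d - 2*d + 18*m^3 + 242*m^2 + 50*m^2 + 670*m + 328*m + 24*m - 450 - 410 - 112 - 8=-d^3 + 11*d^2 + 112*d + 18*m^3 + m^2*(11*d + 292) + m*(-8*d^2 + 63*d + 1022) - 980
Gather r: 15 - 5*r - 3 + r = 12 - 4*r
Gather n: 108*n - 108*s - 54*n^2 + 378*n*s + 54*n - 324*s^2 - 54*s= -54*n^2 + n*(378*s + 162) - 324*s^2 - 162*s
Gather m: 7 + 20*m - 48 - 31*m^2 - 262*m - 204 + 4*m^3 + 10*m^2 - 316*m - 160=4*m^3 - 21*m^2 - 558*m - 405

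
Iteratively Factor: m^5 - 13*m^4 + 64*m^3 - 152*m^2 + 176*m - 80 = (m - 2)*(m^4 - 11*m^3 + 42*m^2 - 68*m + 40) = (m - 2)^2*(m^3 - 9*m^2 + 24*m - 20) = (m - 2)^3*(m^2 - 7*m + 10) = (m - 5)*(m - 2)^3*(m - 2)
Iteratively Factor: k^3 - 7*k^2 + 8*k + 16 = (k - 4)*(k^2 - 3*k - 4) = (k - 4)*(k + 1)*(k - 4)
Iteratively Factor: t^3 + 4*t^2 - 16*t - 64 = (t - 4)*(t^2 + 8*t + 16) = (t - 4)*(t + 4)*(t + 4)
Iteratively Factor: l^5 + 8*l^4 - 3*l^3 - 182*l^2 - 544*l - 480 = (l + 3)*(l^4 + 5*l^3 - 18*l^2 - 128*l - 160) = (l - 5)*(l + 3)*(l^3 + 10*l^2 + 32*l + 32) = (l - 5)*(l + 2)*(l + 3)*(l^2 + 8*l + 16) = (l - 5)*(l + 2)*(l + 3)*(l + 4)*(l + 4)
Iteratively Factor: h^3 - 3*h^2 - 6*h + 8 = (h - 1)*(h^2 - 2*h - 8) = (h - 4)*(h - 1)*(h + 2)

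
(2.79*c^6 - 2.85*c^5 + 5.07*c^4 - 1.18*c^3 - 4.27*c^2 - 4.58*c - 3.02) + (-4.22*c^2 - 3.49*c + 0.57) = 2.79*c^6 - 2.85*c^5 + 5.07*c^4 - 1.18*c^3 - 8.49*c^2 - 8.07*c - 2.45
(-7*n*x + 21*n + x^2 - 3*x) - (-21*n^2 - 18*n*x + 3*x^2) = 21*n^2 + 11*n*x + 21*n - 2*x^2 - 3*x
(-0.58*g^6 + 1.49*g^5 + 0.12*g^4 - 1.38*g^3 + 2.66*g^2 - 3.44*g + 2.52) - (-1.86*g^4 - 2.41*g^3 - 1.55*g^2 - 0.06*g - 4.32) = -0.58*g^6 + 1.49*g^5 + 1.98*g^4 + 1.03*g^3 + 4.21*g^2 - 3.38*g + 6.84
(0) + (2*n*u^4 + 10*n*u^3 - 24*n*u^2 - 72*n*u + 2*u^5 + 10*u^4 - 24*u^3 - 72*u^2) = 2*n*u^4 + 10*n*u^3 - 24*n*u^2 - 72*n*u + 2*u^5 + 10*u^4 - 24*u^3 - 72*u^2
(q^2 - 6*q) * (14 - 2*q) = -2*q^3 + 26*q^2 - 84*q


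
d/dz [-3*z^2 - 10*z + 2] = -6*z - 10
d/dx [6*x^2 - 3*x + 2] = 12*x - 3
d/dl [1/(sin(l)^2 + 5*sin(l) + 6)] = -(2*sin(l) + 5)*cos(l)/(sin(l)^2 + 5*sin(l) + 6)^2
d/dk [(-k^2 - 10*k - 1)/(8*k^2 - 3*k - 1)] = (83*k^2 + 18*k + 7)/(64*k^4 - 48*k^3 - 7*k^2 + 6*k + 1)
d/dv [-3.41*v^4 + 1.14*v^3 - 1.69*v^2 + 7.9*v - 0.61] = -13.64*v^3 + 3.42*v^2 - 3.38*v + 7.9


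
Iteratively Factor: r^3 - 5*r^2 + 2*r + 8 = (r - 2)*(r^2 - 3*r - 4) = (r - 2)*(r + 1)*(r - 4)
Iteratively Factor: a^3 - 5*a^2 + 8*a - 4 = (a - 1)*(a^2 - 4*a + 4) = (a - 2)*(a - 1)*(a - 2)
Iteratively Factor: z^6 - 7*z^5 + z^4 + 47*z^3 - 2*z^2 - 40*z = (z)*(z^5 - 7*z^4 + z^3 + 47*z^2 - 2*z - 40) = z*(z - 1)*(z^4 - 6*z^3 - 5*z^2 + 42*z + 40) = z*(z - 4)*(z - 1)*(z^3 - 2*z^2 - 13*z - 10) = z*(z - 4)*(z - 1)*(z + 2)*(z^2 - 4*z - 5) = z*(z - 5)*(z - 4)*(z - 1)*(z + 2)*(z + 1)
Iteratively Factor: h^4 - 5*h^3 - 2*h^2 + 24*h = (h + 2)*(h^3 - 7*h^2 + 12*h) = (h - 3)*(h + 2)*(h^2 - 4*h) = (h - 4)*(h - 3)*(h + 2)*(h)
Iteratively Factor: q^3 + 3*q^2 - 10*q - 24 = (q + 4)*(q^2 - q - 6) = (q + 2)*(q + 4)*(q - 3)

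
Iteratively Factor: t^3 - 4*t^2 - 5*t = (t - 5)*(t^2 + t) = t*(t - 5)*(t + 1)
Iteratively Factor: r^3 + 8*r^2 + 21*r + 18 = (r + 3)*(r^2 + 5*r + 6) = (r + 2)*(r + 3)*(r + 3)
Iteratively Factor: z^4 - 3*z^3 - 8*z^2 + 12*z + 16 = (z + 1)*(z^3 - 4*z^2 - 4*z + 16) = (z - 2)*(z + 1)*(z^2 - 2*z - 8) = (z - 4)*(z - 2)*(z + 1)*(z + 2)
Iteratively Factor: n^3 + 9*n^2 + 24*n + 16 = (n + 1)*(n^2 + 8*n + 16) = (n + 1)*(n + 4)*(n + 4)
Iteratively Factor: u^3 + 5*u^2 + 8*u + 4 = (u + 2)*(u^2 + 3*u + 2) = (u + 1)*(u + 2)*(u + 2)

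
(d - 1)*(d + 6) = d^2 + 5*d - 6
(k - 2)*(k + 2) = k^2 - 4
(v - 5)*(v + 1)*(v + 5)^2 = v^4 + 6*v^3 - 20*v^2 - 150*v - 125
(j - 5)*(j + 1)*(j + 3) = j^3 - j^2 - 17*j - 15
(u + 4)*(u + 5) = u^2 + 9*u + 20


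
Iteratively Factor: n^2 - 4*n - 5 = (n - 5)*(n + 1)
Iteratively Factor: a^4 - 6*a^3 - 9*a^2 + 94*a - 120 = (a + 4)*(a^3 - 10*a^2 + 31*a - 30) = (a - 5)*(a + 4)*(a^2 - 5*a + 6) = (a - 5)*(a - 3)*(a + 4)*(a - 2)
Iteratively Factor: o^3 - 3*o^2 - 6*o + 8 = (o + 2)*(o^2 - 5*o + 4) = (o - 4)*(o + 2)*(o - 1)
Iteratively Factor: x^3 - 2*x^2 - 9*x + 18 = (x + 3)*(x^2 - 5*x + 6) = (x - 2)*(x + 3)*(x - 3)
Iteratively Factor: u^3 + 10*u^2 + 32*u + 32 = (u + 4)*(u^2 + 6*u + 8) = (u + 4)^2*(u + 2)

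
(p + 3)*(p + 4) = p^2 + 7*p + 12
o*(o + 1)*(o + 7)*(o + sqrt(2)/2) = o^4 + sqrt(2)*o^3/2 + 8*o^3 + 4*sqrt(2)*o^2 + 7*o^2 + 7*sqrt(2)*o/2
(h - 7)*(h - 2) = h^2 - 9*h + 14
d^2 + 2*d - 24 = (d - 4)*(d + 6)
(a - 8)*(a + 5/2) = a^2 - 11*a/2 - 20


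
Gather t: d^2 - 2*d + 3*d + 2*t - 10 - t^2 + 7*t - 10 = d^2 + d - t^2 + 9*t - 20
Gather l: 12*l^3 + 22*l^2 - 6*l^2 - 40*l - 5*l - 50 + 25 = 12*l^3 + 16*l^2 - 45*l - 25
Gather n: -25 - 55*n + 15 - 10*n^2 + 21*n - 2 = -10*n^2 - 34*n - 12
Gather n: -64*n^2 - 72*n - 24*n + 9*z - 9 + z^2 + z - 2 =-64*n^2 - 96*n + z^2 + 10*z - 11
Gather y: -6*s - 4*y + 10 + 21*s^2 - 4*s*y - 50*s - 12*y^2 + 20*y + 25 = 21*s^2 - 56*s - 12*y^2 + y*(16 - 4*s) + 35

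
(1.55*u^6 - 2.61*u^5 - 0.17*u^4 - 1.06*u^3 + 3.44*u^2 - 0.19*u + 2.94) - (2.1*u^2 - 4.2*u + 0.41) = 1.55*u^6 - 2.61*u^5 - 0.17*u^4 - 1.06*u^3 + 1.34*u^2 + 4.01*u + 2.53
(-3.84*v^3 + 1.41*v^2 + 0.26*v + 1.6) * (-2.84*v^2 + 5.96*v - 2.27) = 10.9056*v^5 - 26.8908*v^4 + 16.382*v^3 - 6.1951*v^2 + 8.9458*v - 3.632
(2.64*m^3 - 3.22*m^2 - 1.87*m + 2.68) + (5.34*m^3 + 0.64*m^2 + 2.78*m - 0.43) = 7.98*m^3 - 2.58*m^2 + 0.91*m + 2.25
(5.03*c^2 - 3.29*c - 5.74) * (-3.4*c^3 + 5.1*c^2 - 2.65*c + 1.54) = -17.102*c^5 + 36.839*c^4 - 10.5925*c^3 - 12.8093*c^2 + 10.1444*c - 8.8396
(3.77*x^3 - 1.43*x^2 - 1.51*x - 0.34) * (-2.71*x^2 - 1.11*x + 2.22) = -10.2167*x^5 - 0.309400000000001*x^4 + 14.0488*x^3 - 0.5771*x^2 - 2.9748*x - 0.7548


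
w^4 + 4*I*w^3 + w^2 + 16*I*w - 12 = (w - 2*I)*(w + I)*(w + 2*I)*(w + 3*I)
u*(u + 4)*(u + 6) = u^3 + 10*u^2 + 24*u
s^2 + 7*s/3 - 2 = (s - 2/3)*(s + 3)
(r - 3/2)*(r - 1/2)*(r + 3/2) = r^3 - r^2/2 - 9*r/4 + 9/8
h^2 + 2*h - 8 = (h - 2)*(h + 4)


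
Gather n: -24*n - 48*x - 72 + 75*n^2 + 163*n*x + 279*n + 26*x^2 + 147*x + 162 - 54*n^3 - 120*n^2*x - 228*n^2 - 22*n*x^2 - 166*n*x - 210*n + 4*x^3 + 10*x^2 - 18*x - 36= -54*n^3 + n^2*(-120*x - 153) + n*(-22*x^2 - 3*x + 45) + 4*x^3 + 36*x^2 + 81*x + 54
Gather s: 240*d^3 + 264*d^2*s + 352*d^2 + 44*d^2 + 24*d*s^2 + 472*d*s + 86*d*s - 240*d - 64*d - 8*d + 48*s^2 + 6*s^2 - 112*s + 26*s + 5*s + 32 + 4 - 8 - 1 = 240*d^3 + 396*d^2 - 312*d + s^2*(24*d + 54) + s*(264*d^2 + 558*d - 81) + 27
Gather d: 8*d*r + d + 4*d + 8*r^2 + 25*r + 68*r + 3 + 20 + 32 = d*(8*r + 5) + 8*r^2 + 93*r + 55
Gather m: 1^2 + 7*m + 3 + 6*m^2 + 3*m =6*m^2 + 10*m + 4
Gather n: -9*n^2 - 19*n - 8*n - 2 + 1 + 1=-9*n^2 - 27*n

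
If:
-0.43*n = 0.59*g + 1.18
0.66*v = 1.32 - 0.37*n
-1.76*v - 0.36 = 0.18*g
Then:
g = -4.29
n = 3.15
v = 0.23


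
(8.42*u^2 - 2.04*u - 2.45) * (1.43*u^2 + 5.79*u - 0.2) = 12.0406*u^4 + 45.8346*u^3 - 16.9991*u^2 - 13.7775*u + 0.49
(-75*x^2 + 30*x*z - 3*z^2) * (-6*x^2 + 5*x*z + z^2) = 450*x^4 - 555*x^3*z + 93*x^2*z^2 + 15*x*z^3 - 3*z^4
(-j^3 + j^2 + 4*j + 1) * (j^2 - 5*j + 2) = -j^5 + 6*j^4 - 3*j^3 - 17*j^2 + 3*j + 2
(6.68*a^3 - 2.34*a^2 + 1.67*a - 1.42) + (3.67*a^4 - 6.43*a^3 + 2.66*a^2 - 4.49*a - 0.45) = 3.67*a^4 + 0.25*a^3 + 0.32*a^2 - 2.82*a - 1.87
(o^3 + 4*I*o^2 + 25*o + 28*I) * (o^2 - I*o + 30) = o^5 + 3*I*o^4 + 59*o^3 + 123*I*o^2 + 778*o + 840*I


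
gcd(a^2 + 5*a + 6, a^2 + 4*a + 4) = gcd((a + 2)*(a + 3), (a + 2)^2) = a + 2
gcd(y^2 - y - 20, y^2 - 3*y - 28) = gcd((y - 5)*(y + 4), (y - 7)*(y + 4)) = y + 4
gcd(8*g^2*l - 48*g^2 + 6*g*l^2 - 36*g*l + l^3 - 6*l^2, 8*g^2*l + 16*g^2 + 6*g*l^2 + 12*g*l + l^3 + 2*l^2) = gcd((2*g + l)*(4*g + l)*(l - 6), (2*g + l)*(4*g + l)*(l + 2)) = 8*g^2 + 6*g*l + l^2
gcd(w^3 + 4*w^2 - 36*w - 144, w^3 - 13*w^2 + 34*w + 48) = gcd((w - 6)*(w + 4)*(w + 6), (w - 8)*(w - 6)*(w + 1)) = w - 6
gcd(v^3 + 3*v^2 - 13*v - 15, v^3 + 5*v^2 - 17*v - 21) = v^2 - 2*v - 3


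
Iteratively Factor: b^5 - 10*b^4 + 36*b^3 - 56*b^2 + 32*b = (b)*(b^4 - 10*b^3 + 36*b^2 - 56*b + 32) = b*(b - 2)*(b^3 - 8*b^2 + 20*b - 16) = b*(b - 2)^2*(b^2 - 6*b + 8) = b*(b - 2)^3*(b - 4)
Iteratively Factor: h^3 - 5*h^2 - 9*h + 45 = (h - 3)*(h^2 - 2*h - 15) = (h - 5)*(h - 3)*(h + 3)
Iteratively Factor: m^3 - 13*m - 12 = (m - 4)*(m^2 + 4*m + 3) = (m - 4)*(m + 3)*(m + 1)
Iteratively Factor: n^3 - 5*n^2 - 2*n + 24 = (n - 3)*(n^2 - 2*n - 8) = (n - 3)*(n + 2)*(n - 4)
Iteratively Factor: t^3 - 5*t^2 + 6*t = (t)*(t^2 - 5*t + 6) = t*(t - 3)*(t - 2)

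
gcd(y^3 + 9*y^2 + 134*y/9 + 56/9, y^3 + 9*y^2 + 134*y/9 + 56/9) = y^3 + 9*y^2 + 134*y/9 + 56/9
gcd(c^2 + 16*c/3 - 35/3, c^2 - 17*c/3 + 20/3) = c - 5/3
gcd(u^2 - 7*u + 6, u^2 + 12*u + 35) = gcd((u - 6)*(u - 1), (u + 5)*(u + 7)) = 1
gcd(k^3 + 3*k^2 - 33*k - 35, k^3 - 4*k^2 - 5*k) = k^2 - 4*k - 5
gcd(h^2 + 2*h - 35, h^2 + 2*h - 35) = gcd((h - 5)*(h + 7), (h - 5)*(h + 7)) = h^2 + 2*h - 35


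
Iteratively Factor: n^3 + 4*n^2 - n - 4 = (n + 1)*(n^2 + 3*n - 4) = (n - 1)*(n + 1)*(n + 4)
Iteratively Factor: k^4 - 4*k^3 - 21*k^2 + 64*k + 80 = (k + 4)*(k^3 - 8*k^2 + 11*k + 20) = (k + 1)*(k + 4)*(k^2 - 9*k + 20) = (k - 5)*(k + 1)*(k + 4)*(k - 4)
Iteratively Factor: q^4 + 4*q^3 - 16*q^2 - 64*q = (q + 4)*(q^3 - 16*q) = (q - 4)*(q + 4)*(q^2 + 4*q) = (q - 4)*(q + 4)^2*(q)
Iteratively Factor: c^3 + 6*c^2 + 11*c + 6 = (c + 2)*(c^2 + 4*c + 3) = (c + 1)*(c + 2)*(c + 3)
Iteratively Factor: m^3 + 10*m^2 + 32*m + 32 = (m + 2)*(m^2 + 8*m + 16) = (m + 2)*(m + 4)*(m + 4)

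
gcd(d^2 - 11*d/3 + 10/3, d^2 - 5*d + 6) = d - 2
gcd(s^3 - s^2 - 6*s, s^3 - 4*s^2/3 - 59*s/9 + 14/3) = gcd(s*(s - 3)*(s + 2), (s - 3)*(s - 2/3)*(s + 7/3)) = s - 3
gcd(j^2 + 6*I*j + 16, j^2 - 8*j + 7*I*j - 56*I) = 1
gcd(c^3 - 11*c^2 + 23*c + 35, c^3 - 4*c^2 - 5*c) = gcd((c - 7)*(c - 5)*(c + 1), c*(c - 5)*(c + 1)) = c^2 - 4*c - 5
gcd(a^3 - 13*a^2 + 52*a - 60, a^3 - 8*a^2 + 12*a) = a^2 - 8*a + 12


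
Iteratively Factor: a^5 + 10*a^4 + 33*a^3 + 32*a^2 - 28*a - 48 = (a + 2)*(a^4 + 8*a^3 + 17*a^2 - 2*a - 24) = (a - 1)*(a + 2)*(a^3 + 9*a^2 + 26*a + 24) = (a - 1)*(a + 2)^2*(a^2 + 7*a + 12) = (a - 1)*(a + 2)^2*(a + 3)*(a + 4)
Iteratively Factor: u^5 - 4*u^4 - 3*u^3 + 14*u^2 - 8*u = (u - 1)*(u^4 - 3*u^3 - 6*u^2 + 8*u) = u*(u - 1)*(u^3 - 3*u^2 - 6*u + 8) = u*(u - 1)^2*(u^2 - 2*u - 8) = u*(u - 4)*(u - 1)^2*(u + 2)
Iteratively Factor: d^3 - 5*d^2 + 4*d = (d - 4)*(d^2 - d) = (d - 4)*(d - 1)*(d)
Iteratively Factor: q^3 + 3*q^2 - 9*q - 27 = (q + 3)*(q^2 - 9) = (q - 3)*(q + 3)*(q + 3)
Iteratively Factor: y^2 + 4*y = (y + 4)*(y)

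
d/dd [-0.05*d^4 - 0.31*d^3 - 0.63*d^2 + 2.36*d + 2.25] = -0.2*d^3 - 0.93*d^2 - 1.26*d + 2.36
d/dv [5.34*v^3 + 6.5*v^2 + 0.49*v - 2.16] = 16.02*v^2 + 13.0*v + 0.49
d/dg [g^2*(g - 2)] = g*(3*g - 4)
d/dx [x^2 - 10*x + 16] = 2*x - 10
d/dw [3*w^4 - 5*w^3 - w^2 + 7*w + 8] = 12*w^3 - 15*w^2 - 2*w + 7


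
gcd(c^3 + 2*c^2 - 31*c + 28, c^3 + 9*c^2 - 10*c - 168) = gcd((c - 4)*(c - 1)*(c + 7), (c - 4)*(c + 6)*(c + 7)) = c^2 + 3*c - 28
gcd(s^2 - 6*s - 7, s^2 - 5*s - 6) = s + 1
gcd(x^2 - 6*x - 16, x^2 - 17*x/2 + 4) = x - 8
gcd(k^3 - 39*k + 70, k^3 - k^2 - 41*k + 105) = k^2 + 2*k - 35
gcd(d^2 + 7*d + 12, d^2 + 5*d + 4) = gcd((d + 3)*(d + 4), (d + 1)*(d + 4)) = d + 4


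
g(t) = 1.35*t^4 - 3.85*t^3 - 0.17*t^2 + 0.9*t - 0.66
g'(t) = 5.4*t^3 - 11.55*t^2 - 0.34*t + 0.9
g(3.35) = 25.73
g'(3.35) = 73.16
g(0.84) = -1.63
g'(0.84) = -4.33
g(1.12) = -3.15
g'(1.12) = -6.38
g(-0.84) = 1.42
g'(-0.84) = -10.16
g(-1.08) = 4.86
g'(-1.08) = -19.01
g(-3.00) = 208.41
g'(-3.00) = -247.83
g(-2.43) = 98.46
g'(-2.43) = -143.96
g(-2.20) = 69.16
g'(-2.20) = -111.75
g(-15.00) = 81285.09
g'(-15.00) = -20817.75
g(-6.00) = 2569.02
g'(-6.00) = -1579.26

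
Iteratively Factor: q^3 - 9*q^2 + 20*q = (q)*(q^2 - 9*q + 20) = q*(q - 5)*(q - 4)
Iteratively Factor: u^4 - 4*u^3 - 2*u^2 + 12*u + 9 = (u + 1)*(u^3 - 5*u^2 + 3*u + 9) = (u - 3)*(u + 1)*(u^2 - 2*u - 3) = (u - 3)*(u + 1)^2*(u - 3)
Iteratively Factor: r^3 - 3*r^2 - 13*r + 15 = (r + 3)*(r^2 - 6*r + 5) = (r - 5)*(r + 3)*(r - 1)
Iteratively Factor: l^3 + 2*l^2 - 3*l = (l + 3)*(l^2 - l) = l*(l + 3)*(l - 1)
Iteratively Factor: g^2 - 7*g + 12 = (g - 4)*(g - 3)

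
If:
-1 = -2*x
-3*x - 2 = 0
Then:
No Solution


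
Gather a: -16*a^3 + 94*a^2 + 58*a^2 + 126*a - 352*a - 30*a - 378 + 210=-16*a^3 + 152*a^2 - 256*a - 168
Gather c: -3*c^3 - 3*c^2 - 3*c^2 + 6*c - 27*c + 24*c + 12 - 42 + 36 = -3*c^3 - 6*c^2 + 3*c + 6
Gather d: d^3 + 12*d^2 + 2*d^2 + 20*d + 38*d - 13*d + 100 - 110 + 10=d^3 + 14*d^2 + 45*d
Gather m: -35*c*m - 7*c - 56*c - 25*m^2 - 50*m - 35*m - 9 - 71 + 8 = -63*c - 25*m^2 + m*(-35*c - 85) - 72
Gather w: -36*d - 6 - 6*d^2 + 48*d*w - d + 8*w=-6*d^2 - 37*d + w*(48*d + 8) - 6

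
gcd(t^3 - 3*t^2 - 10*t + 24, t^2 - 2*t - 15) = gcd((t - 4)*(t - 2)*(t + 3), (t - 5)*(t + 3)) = t + 3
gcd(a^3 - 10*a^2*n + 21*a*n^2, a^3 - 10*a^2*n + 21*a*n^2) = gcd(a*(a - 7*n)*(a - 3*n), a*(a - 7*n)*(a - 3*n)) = a^3 - 10*a^2*n + 21*a*n^2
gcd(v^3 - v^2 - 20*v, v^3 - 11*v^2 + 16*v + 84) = 1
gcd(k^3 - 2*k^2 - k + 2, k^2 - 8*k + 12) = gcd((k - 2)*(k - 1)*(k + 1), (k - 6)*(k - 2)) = k - 2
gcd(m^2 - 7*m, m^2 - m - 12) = 1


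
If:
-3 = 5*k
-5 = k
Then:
No Solution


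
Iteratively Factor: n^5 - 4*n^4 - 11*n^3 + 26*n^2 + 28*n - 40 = (n - 5)*(n^4 + n^3 - 6*n^2 - 4*n + 8) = (n - 5)*(n + 2)*(n^3 - n^2 - 4*n + 4) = (n - 5)*(n - 1)*(n + 2)*(n^2 - 4) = (n - 5)*(n - 2)*(n - 1)*(n + 2)*(n + 2)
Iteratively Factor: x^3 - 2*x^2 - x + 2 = (x - 2)*(x^2 - 1) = (x - 2)*(x - 1)*(x + 1)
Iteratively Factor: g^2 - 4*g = (g - 4)*(g)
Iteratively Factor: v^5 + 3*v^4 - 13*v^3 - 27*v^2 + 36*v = (v + 3)*(v^4 - 13*v^2 + 12*v) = (v + 3)*(v + 4)*(v^3 - 4*v^2 + 3*v) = (v - 3)*(v + 3)*(v + 4)*(v^2 - v) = v*(v - 3)*(v + 3)*(v + 4)*(v - 1)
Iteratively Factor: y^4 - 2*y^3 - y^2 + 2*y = (y)*(y^3 - 2*y^2 - y + 2) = y*(y + 1)*(y^2 - 3*y + 2) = y*(y - 1)*(y + 1)*(y - 2)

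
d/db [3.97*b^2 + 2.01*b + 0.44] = 7.94*b + 2.01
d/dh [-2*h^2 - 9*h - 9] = -4*h - 9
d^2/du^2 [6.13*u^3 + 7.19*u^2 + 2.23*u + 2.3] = 36.78*u + 14.38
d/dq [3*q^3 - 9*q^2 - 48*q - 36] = 9*q^2 - 18*q - 48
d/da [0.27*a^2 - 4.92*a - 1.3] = 0.54*a - 4.92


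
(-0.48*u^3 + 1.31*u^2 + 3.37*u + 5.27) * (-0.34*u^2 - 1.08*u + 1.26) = 0.1632*u^5 + 0.0729999999999999*u^4 - 3.1654*u^3 - 3.7808*u^2 - 1.4454*u + 6.6402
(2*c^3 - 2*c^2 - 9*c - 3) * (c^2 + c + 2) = 2*c^5 - 7*c^3 - 16*c^2 - 21*c - 6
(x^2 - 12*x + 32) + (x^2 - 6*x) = 2*x^2 - 18*x + 32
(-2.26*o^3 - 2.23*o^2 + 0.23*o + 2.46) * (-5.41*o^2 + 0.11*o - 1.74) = 12.2266*o^5 + 11.8157*o^4 + 2.4428*o^3 - 9.4031*o^2 - 0.1296*o - 4.2804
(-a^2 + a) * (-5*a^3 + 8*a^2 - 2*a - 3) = 5*a^5 - 13*a^4 + 10*a^3 + a^2 - 3*a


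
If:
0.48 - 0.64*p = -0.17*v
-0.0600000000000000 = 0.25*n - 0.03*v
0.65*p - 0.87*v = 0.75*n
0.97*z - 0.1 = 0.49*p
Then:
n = -0.14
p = 0.98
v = 0.85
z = 0.60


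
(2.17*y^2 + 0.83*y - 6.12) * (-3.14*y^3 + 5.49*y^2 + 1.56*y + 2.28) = -6.8138*y^5 + 9.3071*y^4 + 27.1587*y^3 - 27.3564*y^2 - 7.6548*y - 13.9536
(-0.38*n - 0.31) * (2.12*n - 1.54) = -0.8056*n^2 - 0.072*n + 0.4774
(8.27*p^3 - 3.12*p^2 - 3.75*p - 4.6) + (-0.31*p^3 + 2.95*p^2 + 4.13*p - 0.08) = 7.96*p^3 - 0.17*p^2 + 0.38*p - 4.68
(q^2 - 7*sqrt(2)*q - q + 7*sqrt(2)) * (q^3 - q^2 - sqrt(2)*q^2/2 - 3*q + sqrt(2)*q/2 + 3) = q^5 - 15*sqrt(2)*q^4/2 - 2*q^4 + 5*q^3 + 15*sqrt(2)*q^3 - 8*q^2 + 27*sqrt(2)*q^2/2 - 42*sqrt(2)*q + 4*q + 21*sqrt(2)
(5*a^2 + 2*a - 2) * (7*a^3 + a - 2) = 35*a^5 + 14*a^4 - 9*a^3 - 8*a^2 - 6*a + 4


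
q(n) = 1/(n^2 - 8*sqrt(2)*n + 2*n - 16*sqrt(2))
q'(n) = (-2*n - 2 + 8*sqrt(2))/(n^2 - 8*sqrt(2)*n + 2*n - 16*sqrt(2))^2 = 2*(-n - 1 + 4*sqrt(2))/(n^2 - 8*sqrt(2)*n + 2*n - 16*sqrt(2))^2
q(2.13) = -0.03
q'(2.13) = 0.00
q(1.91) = -0.03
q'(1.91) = 0.00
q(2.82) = -0.02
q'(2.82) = 0.00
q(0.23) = -0.04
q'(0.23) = 0.01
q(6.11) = -0.02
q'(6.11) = 0.00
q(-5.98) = 0.01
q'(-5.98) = 0.00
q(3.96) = -0.02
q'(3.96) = 0.00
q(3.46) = -0.02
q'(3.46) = 0.00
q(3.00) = -0.02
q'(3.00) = 0.00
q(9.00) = -0.04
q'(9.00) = -0.01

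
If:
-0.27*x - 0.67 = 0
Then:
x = -2.48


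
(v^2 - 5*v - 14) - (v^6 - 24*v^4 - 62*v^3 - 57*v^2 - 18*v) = -v^6 + 24*v^4 + 62*v^3 + 58*v^2 + 13*v - 14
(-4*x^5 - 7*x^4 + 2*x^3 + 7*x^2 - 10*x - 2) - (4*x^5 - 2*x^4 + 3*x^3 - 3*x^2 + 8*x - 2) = -8*x^5 - 5*x^4 - x^3 + 10*x^2 - 18*x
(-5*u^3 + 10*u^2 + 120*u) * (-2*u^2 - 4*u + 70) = 10*u^5 - 630*u^3 + 220*u^2 + 8400*u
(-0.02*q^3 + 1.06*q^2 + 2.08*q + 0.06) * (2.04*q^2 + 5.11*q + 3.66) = -0.0408*q^5 + 2.0602*q^4 + 9.5866*q^3 + 14.6308*q^2 + 7.9194*q + 0.2196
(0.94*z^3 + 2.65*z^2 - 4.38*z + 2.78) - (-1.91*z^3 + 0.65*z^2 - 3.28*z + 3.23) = 2.85*z^3 + 2.0*z^2 - 1.1*z - 0.45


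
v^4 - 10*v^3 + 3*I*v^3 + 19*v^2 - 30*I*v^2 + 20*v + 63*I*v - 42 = (v - 7)*(v - 3)*(v + I)*(v + 2*I)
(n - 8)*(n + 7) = n^2 - n - 56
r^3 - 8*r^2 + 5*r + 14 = (r - 7)*(r - 2)*(r + 1)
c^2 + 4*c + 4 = (c + 2)^2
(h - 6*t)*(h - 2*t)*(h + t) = h^3 - 7*h^2*t + 4*h*t^2 + 12*t^3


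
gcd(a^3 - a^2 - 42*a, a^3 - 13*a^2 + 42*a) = a^2 - 7*a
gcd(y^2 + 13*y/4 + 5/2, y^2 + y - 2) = y + 2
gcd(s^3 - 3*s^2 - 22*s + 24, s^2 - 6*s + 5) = s - 1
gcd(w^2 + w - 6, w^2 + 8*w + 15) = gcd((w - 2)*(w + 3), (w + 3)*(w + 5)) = w + 3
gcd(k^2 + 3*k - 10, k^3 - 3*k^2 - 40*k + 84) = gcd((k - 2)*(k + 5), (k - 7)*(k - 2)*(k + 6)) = k - 2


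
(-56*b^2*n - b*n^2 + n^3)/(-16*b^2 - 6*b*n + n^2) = n*(7*b + n)/(2*b + n)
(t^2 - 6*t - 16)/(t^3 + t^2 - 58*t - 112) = 1/(t + 7)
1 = 1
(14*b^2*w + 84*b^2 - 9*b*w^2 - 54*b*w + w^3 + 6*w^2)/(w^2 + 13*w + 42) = (14*b^2 - 9*b*w + w^2)/(w + 7)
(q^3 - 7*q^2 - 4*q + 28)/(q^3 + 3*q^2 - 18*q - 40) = (q^2 - 9*q + 14)/(q^2 + q - 20)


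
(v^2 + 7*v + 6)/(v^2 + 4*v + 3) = (v + 6)/(v + 3)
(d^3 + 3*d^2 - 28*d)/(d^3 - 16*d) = (d + 7)/(d + 4)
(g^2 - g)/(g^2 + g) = (g - 1)/(g + 1)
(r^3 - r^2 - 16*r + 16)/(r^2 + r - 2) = (r^2 - 16)/(r + 2)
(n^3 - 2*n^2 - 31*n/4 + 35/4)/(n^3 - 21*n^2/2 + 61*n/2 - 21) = (n + 5/2)/(n - 6)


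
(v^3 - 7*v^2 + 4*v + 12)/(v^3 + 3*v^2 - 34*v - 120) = (v^2 - v - 2)/(v^2 + 9*v + 20)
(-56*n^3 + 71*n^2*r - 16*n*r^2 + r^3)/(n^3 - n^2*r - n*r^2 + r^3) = (56*n^2 - 15*n*r + r^2)/(-n^2 + r^2)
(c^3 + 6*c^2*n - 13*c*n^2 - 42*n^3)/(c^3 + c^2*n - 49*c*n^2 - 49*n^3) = (c^2 - c*n - 6*n^2)/(c^2 - 6*c*n - 7*n^2)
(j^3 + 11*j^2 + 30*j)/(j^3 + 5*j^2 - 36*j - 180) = j/(j - 6)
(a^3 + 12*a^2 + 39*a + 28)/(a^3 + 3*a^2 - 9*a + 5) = (a^3 + 12*a^2 + 39*a + 28)/(a^3 + 3*a^2 - 9*a + 5)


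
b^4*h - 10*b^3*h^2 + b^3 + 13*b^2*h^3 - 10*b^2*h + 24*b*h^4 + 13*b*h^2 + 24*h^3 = (b - 8*h)*(b - 3*h)*(b + h)*(b*h + 1)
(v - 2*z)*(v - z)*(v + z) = v^3 - 2*v^2*z - v*z^2 + 2*z^3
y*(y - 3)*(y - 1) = y^3 - 4*y^2 + 3*y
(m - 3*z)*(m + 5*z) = m^2 + 2*m*z - 15*z^2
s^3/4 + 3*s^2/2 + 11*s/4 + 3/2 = (s/4 + 1/2)*(s + 1)*(s + 3)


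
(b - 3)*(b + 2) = b^2 - b - 6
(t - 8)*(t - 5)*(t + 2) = t^3 - 11*t^2 + 14*t + 80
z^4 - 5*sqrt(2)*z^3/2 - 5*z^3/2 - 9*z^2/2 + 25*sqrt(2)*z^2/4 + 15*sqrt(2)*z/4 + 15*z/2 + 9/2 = (z - 3)*(z + 1/2)*(z - 3*sqrt(2))*(z + sqrt(2)/2)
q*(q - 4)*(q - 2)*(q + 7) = q^4 + q^3 - 34*q^2 + 56*q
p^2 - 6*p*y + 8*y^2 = (p - 4*y)*(p - 2*y)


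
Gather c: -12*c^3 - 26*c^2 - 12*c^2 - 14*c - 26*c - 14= -12*c^3 - 38*c^2 - 40*c - 14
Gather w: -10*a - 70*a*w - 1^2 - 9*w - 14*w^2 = -10*a - 14*w^2 + w*(-70*a - 9) - 1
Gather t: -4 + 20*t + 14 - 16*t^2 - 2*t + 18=-16*t^2 + 18*t + 28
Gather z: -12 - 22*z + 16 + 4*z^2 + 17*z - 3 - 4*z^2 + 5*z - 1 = 0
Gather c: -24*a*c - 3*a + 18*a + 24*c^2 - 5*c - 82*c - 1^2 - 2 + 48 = 15*a + 24*c^2 + c*(-24*a - 87) + 45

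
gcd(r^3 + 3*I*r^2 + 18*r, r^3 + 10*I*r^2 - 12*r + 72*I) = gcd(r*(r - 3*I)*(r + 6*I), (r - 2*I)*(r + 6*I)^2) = r + 6*I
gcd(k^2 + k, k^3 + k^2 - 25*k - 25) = k + 1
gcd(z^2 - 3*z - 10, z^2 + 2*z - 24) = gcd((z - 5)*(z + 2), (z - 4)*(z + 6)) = 1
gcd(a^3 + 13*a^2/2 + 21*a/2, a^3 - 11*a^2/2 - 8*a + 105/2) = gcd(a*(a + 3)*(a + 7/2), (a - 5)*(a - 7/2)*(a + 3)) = a + 3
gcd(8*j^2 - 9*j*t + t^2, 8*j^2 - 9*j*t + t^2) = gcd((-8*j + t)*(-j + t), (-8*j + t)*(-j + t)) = 8*j^2 - 9*j*t + t^2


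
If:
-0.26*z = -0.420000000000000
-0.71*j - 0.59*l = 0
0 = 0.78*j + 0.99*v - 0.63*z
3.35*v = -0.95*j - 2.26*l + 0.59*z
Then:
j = 0.56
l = -0.68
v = 0.58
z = 1.62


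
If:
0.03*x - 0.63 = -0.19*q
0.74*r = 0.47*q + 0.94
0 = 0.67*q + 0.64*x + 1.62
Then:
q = 4.45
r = 4.10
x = -7.19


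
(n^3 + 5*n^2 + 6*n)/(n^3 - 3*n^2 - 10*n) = (n + 3)/(n - 5)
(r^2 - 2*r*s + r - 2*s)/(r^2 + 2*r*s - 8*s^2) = (r + 1)/(r + 4*s)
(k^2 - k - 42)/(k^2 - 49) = (k + 6)/(k + 7)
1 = 1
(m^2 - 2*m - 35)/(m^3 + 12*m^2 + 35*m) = (m - 7)/(m*(m + 7))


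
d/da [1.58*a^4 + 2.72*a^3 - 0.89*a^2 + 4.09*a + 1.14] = 6.32*a^3 + 8.16*a^2 - 1.78*a + 4.09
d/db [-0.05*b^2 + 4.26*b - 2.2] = 4.26 - 0.1*b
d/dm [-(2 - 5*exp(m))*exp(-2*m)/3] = (4 - 5*exp(m))*exp(-2*m)/3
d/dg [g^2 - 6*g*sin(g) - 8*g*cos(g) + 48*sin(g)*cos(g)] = 8*g*sin(g) - 6*g*cos(g) + 2*g - 6*sin(g) - 8*cos(g) + 48*cos(2*g)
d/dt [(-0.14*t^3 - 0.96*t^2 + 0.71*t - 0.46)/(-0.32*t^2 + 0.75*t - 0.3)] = (0.0448*t^4 - 0.21*t^3 - 0.3668*t^2 + 0.2816*t + 0.132)/(0.1024*t^4 - 0.48*t^3 + 0.7545*t^2 - 0.45*t + 0.09)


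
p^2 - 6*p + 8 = (p - 4)*(p - 2)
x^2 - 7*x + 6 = (x - 6)*(x - 1)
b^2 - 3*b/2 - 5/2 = (b - 5/2)*(b + 1)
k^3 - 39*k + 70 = (k - 5)*(k - 2)*(k + 7)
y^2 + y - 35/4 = (y - 5/2)*(y + 7/2)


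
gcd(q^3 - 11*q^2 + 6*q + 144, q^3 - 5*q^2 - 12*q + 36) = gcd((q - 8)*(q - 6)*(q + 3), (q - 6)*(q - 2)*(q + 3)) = q^2 - 3*q - 18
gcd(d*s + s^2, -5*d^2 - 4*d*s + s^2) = d + s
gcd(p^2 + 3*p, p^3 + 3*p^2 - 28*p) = p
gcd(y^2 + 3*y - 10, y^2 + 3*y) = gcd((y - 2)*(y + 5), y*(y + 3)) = 1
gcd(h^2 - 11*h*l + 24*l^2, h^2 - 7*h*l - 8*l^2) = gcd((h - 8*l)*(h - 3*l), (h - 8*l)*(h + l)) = h - 8*l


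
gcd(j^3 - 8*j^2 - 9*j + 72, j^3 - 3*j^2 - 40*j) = j - 8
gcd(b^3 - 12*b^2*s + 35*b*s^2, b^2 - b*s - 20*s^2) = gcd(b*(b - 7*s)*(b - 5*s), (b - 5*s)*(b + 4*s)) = -b + 5*s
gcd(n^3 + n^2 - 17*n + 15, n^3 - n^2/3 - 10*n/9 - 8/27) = 1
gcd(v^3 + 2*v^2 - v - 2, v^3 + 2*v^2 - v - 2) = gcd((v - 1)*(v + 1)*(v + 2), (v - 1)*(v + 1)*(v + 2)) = v^3 + 2*v^2 - v - 2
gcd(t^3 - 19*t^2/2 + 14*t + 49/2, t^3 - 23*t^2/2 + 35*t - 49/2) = t^2 - 21*t/2 + 49/2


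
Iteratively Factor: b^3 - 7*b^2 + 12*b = (b - 3)*(b^2 - 4*b) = (b - 4)*(b - 3)*(b)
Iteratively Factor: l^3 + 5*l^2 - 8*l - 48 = (l + 4)*(l^2 + l - 12) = (l - 3)*(l + 4)*(l + 4)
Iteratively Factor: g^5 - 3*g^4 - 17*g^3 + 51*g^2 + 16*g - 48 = (g - 4)*(g^4 + g^3 - 13*g^2 - g + 12) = (g - 4)*(g + 4)*(g^3 - 3*g^2 - g + 3) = (g - 4)*(g + 1)*(g + 4)*(g^2 - 4*g + 3) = (g - 4)*(g - 3)*(g + 1)*(g + 4)*(g - 1)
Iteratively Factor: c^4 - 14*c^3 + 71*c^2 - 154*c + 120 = (c - 2)*(c^3 - 12*c^2 + 47*c - 60) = (c - 3)*(c - 2)*(c^2 - 9*c + 20) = (c - 5)*(c - 3)*(c - 2)*(c - 4)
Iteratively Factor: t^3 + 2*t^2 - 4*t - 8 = (t + 2)*(t^2 - 4) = (t + 2)^2*(t - 2)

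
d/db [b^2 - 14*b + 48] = 2*b - 14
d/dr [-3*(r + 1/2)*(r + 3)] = -6*r - 21/2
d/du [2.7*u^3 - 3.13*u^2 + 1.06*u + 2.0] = 8.1*u^2 - 6.26*u + 1.06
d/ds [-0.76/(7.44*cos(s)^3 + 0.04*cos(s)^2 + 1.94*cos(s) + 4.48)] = (16.9632*sin(s)^2 - 0.0608*cos(s) - 18.4376)*sin(s)/(7.44*cos(s)^3 + 0.04*cos(s)^2 + 1.94*cos(s) + 4.48)^2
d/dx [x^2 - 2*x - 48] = 2*x - 2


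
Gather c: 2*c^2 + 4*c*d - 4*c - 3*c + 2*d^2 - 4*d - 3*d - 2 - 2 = 2*c^2 + c*(4*d - 7) + 2*d^2 - 7*d - 4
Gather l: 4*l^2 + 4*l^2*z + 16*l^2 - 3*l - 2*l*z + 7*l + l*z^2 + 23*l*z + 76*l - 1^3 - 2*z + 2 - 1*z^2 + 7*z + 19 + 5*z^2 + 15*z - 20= l^2*(4*z + 20) + l*(z^2 + 21*z + 80) + 4*z^2 + 20*z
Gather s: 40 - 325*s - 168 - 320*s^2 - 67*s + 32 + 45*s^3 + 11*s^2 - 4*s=45*s^3 - 309*s^2 - 396*s - 96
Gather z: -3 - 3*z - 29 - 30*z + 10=-33*z - 22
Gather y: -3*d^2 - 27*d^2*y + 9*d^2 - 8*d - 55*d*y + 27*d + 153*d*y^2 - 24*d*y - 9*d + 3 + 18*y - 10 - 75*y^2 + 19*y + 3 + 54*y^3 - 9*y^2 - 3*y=6*d^2 + 10*d + 54*y^3 + y^2*(153*d - 84) + y*(-27*d^2 - 79*d + 34) - 4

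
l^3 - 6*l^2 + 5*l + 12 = (l - 4)*(l - 3)*(l + 1)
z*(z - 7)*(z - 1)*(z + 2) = z^4 - 6*z^3 - 9*z^2 + 14*z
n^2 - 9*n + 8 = (n - 8)*(n - 1)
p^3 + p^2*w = p^2*(p + w)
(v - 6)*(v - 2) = v^2 - 8*v + 12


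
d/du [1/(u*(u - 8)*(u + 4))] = (-u*(u - 8) - u*(u + 4) - (u - 8)*(u + 4))/(u^2*(u - 8)^2*(u + 4)^2)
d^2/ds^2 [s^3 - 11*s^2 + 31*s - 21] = 6*s - 22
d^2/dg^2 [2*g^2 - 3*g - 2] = 4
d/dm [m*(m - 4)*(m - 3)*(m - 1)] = 4*m^3 - 24*m^2 + 38*m - 12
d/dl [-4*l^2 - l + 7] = -8*l - 1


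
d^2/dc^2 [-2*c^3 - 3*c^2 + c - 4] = -12*c - 6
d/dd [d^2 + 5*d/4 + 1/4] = 2*d + 5/4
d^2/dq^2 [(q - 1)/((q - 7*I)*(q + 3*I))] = (2*q^3 - 6*q^2 + q*(-126 + 24*I) + 74 + 168*I)/(q^6 - 12*I*q^5 + 15*q^4 - 440*I*q^3 + 315*q^2 - 5292*I*q + 9261)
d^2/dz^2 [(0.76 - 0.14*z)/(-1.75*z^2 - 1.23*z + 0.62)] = ((2.3156 - 1.47*z)*(1.75*z^2 + 1.23*z - 0.62) + (0.14*z - 0.76)*(3.5*z + 1.23)*(7.0*z + 2.46))/(1.75*z^2 + 1.23*z - 0.62)^3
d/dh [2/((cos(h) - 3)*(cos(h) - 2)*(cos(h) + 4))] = 2*(3*cos(h)^2 - 2*cos(h) - 14)*sin(h)/((cos(h) - 3)^2*(cos(h) - 2)^2*(cos(h) + 4)^2)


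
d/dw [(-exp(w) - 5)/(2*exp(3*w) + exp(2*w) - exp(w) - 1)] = ((exp(w) + 5)*(6*exp(2*w) + 2*exp(w) - 1) - 2*exp(3*w) - exp(2*w) + exp(w) + 1)*exp(w)/(2*exp(3*w) + exp(2*w) - exp(w) - 1)^2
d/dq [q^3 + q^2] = q*(3*q + 2)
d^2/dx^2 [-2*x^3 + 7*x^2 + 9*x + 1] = 14 - 12*x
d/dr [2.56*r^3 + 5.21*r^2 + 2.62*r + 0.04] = 7.68*r^2 + 10.42*r + 2.62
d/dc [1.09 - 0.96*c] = -0.960000000000000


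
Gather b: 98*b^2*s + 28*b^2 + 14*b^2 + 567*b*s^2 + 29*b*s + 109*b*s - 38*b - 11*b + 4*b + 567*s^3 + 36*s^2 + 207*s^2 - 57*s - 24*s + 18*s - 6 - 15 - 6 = b^2*(98*s + 42) + b*(567*s^2 + 138*s - 45) + 567*s^3 + 243*s^2 - 63*s - 27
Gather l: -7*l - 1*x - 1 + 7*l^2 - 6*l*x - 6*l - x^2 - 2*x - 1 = 7*l^2 + l*(-6*x - 13) - x^2 - 3*x - 2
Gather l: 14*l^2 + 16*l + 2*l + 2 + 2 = 14*l^2 + 18*l + 4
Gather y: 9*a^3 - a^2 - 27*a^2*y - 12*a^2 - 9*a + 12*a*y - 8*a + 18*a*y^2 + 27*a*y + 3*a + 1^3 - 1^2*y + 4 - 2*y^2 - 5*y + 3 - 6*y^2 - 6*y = 9*a^3 - 13*a^2 - 14*a + y^2*(18*a - 8) + y*(-27*a^2 + 39*a - 12) + 8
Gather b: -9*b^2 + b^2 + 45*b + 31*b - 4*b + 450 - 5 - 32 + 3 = -8*b^2 + 72*b + 416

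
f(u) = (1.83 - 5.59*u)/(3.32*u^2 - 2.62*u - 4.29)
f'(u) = (1.83 - 5.59*u)*(2.62 - 6.64*u)/(3.32*u^2 - 2.62*u - 4.29)^2 - 5.59/(3.32*u^2 - 2.62*u - 4.29) = (18.5588*u^2 - 12.1512*u + 28.7757)/(11.0224*u^4 - 17.3968*u^3 - 21.6212*u^2 + 22.4796*u + 18.4041)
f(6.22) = -0.31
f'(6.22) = 0.06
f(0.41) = 0.10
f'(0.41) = 1.17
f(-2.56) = 0.67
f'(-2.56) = 0.31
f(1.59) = 112.92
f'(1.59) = 14428.00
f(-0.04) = -0.49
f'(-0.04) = 1.68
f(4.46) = -0.46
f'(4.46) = 0.14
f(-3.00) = 0.56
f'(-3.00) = 0.21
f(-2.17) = 0.82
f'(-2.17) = 0.49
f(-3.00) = 0.56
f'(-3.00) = 0.21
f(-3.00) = 0.56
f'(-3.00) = 0.21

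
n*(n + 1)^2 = n^3 + 2*n^2 + n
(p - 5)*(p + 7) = p^2 + 2*p - 35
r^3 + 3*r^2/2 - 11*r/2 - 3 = (r - 2)*(r + 1/2)*(r + 3)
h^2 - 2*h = h*(h - 2)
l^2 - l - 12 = (l - 4)*(l + 3)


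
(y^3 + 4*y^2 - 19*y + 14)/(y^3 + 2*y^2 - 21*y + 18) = (y^2 + 5*y - 14)/(y^2 + 3*y - 18)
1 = 1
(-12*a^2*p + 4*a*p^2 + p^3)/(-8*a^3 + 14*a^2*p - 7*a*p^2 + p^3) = p*(6*a + p)/(4*a^2 - 5*a*p + p^2)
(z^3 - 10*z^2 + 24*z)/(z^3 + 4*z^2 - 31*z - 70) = z*(z^2 - 10*z + 24)/(z^3 + 4*z^2 - 31*z - 70)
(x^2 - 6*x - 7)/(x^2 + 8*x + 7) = (x - 7)/(x + 7)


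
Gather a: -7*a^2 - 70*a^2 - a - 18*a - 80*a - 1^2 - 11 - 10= -77*a^2 - 99*a - 22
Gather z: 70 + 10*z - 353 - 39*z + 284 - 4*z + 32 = 33 - 33*z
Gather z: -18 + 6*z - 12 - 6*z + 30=0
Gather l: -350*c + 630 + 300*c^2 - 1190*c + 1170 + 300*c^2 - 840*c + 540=600*c^2 - 2380*c + 2340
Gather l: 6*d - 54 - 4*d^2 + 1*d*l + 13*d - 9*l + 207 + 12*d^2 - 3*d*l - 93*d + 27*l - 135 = 8*d^2 - 74*d + l*(18 - 2*d) + 18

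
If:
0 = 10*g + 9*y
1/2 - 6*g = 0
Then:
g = 1/12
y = -5/54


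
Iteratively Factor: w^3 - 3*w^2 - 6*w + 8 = (w - 1)*(w^2 - 2*w - 8) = (w - 1)*(w + 2)*(w - 4)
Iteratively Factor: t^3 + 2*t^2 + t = (t + 1)*(t^2 + t) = t*(t + 1)*(t + 1)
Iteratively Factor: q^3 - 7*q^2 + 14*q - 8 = (q - 1)*(q^2 - 6*q + 8) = (q - 2)*(q - 1)*(q - 4)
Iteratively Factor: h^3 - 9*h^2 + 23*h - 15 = (h - 3)*(h^2 - 6*h + 5) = (h - 3)*(h - 1)*(h - 5)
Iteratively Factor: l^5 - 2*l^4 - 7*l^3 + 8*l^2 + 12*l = (l)*(l^4 - 2*l^3 - 7*l^2 + 8*l + 12) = l*(l + 2)*(l^3 - 4*l^2 + l + 6) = l*(l - 3)*(l + 2)*(l^2 - l - 2) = l*(l - 3)*(l + 1)*(l + 2)*(l - 2)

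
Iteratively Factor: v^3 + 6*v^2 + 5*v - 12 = (v + 4)*(v^2 + 2*v - 3) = (v - 1)*(v + 4)*(v + 3)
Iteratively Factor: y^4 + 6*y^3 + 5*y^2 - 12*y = (y - 1)*(y^3 + 7*y^2 + 12*y) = y*(y - 1)*(y^2 + 7*y + 12) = y*(y - 1)*(y + 4)*(y + 3)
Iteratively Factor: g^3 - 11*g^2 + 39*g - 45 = (g - 5)*(g^2 - 6*g + 9) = (g - 5)*(g - 3)*(g - 3)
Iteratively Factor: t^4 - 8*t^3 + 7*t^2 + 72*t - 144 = (t - 4)*(t^3 - 4*t^2 - 9*t + 36) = (t - 4)^2*(t^2 - 9) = (t - 4)^2*(t - 3)*(t + 3)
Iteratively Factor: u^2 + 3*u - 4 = (u - 1)*(u + 4)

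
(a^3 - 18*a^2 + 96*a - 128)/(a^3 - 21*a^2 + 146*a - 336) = (a^2 - 10*a + 16)/(a^2 - 13*a + 42)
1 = 1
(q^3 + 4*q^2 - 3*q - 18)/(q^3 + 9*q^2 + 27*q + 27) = (q - 2)/(q + 3)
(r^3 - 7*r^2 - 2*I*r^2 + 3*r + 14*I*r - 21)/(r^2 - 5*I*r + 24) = (r^3 - r^2*(7 + 2*I) + r*(3 + 14*I) - 21)/(r^2 - 5*I*r + 24)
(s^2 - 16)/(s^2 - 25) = (s^2 - 16)/(s^2 - 25)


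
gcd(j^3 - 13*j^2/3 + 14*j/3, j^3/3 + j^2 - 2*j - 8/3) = j - 2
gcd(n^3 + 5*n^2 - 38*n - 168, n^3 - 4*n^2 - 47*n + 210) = n^2 + n - 42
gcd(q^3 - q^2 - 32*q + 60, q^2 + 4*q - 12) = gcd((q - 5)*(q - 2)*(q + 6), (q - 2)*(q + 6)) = q^2 + 4*q - 12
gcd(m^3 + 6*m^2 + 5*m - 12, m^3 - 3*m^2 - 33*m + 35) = m - 1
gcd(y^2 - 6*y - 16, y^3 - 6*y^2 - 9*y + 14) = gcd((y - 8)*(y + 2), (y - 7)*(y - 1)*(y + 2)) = y + 2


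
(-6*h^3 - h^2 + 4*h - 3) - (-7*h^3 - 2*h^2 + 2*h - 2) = h^3 + h^2 + 2*h - 1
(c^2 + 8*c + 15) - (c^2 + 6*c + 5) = 2*c + 10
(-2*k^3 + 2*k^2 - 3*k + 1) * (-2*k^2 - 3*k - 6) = 4*k^5 + 2*k^4 + 12*k^3 - 5*k^2 + 15*k - 6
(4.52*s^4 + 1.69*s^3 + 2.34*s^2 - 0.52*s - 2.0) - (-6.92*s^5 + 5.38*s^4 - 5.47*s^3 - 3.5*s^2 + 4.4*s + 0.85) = 6.92*s^5 - 0.86*s^4 + 7.16*s^3 + 5.84*s^2 - 4.92*s - 2.85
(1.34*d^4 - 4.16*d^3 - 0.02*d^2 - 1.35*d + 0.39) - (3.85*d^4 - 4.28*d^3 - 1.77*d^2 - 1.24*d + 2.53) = -2.51*d^4 + 0.12*d^3 + 1.75*d^2 - 0.11*d - 2.14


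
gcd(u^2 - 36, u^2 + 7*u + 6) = u + 6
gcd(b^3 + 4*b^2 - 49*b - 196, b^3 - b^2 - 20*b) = b + 4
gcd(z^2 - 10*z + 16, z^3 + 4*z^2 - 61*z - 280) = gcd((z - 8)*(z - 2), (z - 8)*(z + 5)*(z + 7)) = z - 8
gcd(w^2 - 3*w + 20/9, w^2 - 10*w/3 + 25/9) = w - 5/3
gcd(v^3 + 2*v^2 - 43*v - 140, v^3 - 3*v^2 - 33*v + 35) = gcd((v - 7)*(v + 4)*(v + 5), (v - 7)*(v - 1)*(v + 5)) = v^2 - 2*v - 35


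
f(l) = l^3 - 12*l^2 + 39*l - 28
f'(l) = 3*l^2 - 24*l + 39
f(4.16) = -1.44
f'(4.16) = -8.92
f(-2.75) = -246.80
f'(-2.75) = 127.69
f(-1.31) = -101.93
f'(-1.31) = 75.59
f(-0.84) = -69.82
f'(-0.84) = 61.28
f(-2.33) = -196.67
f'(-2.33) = 111.21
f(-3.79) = -402.62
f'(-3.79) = 173.05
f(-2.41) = -205.68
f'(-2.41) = 114.26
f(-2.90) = -266.41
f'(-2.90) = 133.83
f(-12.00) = -3952.00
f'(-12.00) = 759.00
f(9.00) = 80.00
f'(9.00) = 66.00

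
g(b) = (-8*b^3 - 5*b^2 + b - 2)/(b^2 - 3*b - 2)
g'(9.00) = -4.54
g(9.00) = -119.81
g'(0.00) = -2.00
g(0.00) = 1.00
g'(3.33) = 1906.66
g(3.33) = 387.88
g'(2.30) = 56.42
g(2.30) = 34.21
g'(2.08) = 38.68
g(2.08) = 23.90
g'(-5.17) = -6.68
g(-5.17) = 23.97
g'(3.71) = 4650.59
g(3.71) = -750.09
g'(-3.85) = -6.19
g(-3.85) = 15.45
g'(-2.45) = -5.34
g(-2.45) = 7.33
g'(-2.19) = -5.15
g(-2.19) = 5.96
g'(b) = (3 - 2*b)*(-8*b^3 - 5*b^2 + b - 2)/(b^2 - 3*b - 2)^2 + (-24*b^2 - 10*b + 1)/(b^2 - 3*b - 2)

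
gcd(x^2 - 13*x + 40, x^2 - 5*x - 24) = x - 8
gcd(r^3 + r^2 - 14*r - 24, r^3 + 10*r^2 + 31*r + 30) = r^2 + 5*r + 6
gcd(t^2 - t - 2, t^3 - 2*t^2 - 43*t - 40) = t + 1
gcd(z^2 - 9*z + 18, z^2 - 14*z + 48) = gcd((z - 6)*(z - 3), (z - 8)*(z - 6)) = z - 6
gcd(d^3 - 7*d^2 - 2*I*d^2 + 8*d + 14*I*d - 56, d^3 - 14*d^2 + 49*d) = d - 7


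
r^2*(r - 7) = r^3 - 7*r^2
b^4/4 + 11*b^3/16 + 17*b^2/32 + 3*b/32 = b*(b/4 + 1/4)*(b + 1/4)*(b + 3/2)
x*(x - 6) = x^2 - 6*x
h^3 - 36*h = h*(h - 6)*(h + 6)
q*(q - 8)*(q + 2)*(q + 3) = q^4 - 3*q^3 - 34*q^2 - 48*q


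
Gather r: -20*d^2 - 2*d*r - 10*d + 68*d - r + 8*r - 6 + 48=-20*d^2 + 58*d + r*(7 - 2*d) + 42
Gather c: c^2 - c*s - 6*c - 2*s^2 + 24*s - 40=c^2 + c*(-s - 6) - 2*s^2 + 24*s - 40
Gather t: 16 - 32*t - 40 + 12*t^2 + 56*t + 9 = 12*t^2 + 24*t - 15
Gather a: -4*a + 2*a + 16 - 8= 8 - 2*a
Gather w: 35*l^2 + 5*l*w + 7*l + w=35*l^2 + 7*l + w*(5*l + 1)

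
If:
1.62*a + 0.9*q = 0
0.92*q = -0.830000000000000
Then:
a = 0.50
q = -0.90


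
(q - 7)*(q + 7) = q^2 - 49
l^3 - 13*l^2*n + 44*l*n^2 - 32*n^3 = (l - 8*n)*(l - 4*n)*(l - n)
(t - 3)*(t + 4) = t^2 + t - 12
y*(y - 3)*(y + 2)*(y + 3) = y^4 + 2*y^3 - 9*y^2 - 18*y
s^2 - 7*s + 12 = (s - 4)*(s - 3)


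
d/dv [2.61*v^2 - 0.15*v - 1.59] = 5.22*v - 0.15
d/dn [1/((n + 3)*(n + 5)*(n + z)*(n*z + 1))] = (-z*(n + 3)*(n + 5)*(n + z) - (n + 3)*(n + 5)*(n*z + 1) - (n + 3)*(n + z)*(n*z + 1) - (n + 5)*(n + z)*(n*z + 1))/((n + 3)^2*(n + 5)^2*(n + z)^2*(n*z + 1)^2)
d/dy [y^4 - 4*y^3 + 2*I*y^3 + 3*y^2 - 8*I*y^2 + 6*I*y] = 4*y^3 + y^2*(-12 + 6*I) + y*(6 - 16*I) + 6*I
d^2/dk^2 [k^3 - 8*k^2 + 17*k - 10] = 6*k - 16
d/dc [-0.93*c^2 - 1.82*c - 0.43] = -1.86*c - 1.82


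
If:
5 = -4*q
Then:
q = -5/4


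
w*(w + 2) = w^2 + 2*w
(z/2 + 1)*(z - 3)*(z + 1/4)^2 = z^4/2 - z^3/4 - 103*z^2/32 - 49*z/32 - 3/16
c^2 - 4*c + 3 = (c - 3)*(c - 1)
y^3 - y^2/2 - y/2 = y*(y - 1)*(y + 1/2)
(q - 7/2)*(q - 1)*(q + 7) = q^3 + 5*q^2/2 - 28*q + 49/2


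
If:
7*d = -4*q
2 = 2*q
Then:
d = -4/7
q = 1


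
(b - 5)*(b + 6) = b^2 + b - 30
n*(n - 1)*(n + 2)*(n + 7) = n^4 + 8*n^3 + 5*n^2 - 14*n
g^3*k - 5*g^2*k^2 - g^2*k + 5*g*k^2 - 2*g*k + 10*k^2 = (g - 2)*(g - 5*k)*(g*k + k)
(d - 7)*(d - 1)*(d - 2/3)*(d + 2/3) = d^4 - 8*d^3 + 59*d^2/9 + 32*d/9 - 28/9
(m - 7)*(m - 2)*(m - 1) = m^3 - 10*m^2 + 23*m - 14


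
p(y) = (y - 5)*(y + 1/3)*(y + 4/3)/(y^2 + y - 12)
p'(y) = (-2*y - 1)*(y - 5)*(y + 1/3)*(y + 4/3)/(y^2 + y - 12)^2 + (y - 5)*(y + 1/3)/(y^2 + y - 12) + (y - 5)*(y + 4/3)/(y^2 + y - 12) + (y + 1/3)*(y + 4/3)/(y^2 + y - 12) = (9*y^4 + 18*y^3 - 283*y^2 + 760*y + 872)/(9*(y^4 + 2*y^3 - 23*y^2 - 24*y + 144))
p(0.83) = 1.00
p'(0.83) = 1.34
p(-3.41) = 14.21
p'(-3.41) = -35.01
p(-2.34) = 1.67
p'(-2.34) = -3.42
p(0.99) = 1.23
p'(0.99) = 1.52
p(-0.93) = -0.12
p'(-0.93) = -0.07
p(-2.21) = 1.27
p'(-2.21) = -2.77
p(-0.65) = -0.10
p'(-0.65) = 0.19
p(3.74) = -4.55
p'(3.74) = 8.33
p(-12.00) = -17.63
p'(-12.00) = 0.82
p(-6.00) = -16.16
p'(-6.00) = -2.09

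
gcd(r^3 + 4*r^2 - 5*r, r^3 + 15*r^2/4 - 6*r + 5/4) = r^2 + 4*r - 5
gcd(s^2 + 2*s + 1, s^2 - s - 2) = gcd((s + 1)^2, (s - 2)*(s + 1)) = s + 1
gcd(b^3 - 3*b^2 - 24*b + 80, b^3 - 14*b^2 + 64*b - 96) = b^2 - 8*b + 16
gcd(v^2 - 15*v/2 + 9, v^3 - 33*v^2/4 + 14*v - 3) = v - 6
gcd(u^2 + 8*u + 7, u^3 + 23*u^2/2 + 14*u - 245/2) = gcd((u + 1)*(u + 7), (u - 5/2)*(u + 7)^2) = u + 7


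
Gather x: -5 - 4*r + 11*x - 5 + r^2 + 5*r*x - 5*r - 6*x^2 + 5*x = r^2 - 9*r - 6*x^2 + x*(5*r + 16) - 10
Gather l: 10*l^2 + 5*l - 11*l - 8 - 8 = 10*l^2 - 6*l - 16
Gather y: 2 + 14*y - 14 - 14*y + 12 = 0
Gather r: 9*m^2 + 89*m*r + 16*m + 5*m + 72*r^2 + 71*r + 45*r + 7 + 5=9*m^2 + 21*m + 72*r^2 + r*(89*m + 116) + 12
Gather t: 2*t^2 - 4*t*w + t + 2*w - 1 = 2*t^2 + t*(1 - 4*w) + 2*w - 1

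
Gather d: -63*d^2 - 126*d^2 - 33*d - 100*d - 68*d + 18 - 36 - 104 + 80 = -189*d^2 - 201*d - 42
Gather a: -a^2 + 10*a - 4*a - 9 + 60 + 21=-a^2 + 6*a + 72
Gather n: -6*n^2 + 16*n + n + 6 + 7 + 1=-6*n^2 + 17*n + 14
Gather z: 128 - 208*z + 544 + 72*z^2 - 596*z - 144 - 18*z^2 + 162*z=54*z^2 - 642*z + 528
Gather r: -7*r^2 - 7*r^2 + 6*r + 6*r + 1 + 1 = -14*r^2 + 12*r + 2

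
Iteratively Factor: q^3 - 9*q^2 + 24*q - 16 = (q - 4)*(q^2 - 5*q + 4) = (q - 4)^2*(q - 1)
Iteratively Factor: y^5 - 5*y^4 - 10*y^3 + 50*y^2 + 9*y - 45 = (y + 1)*(y^4 - 6*y^3 - 4*y^2 + 54*y - 45) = (y - 3)*(y + 1)*(y^3 - 3*y^2 - 13*y + 15) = (y - 3)*(y - 1)*(y + 1)*(y^2 - 2*y - 15) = (y - 3)*(y - 1)*(y + 1)*(y + 3)*(y - 5)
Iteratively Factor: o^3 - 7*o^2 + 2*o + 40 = (o - 5)*(o^2 - 2*o - 8) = (o - 5)*(o + 2)*(o - 4)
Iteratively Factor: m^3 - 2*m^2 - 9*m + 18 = (m - 3)*(m^2 + m - 6) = (m - 3)*(m + 3)*(m - 2)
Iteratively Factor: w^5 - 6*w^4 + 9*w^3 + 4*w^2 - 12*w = (w - 2)*(w^4 - 4*w^3 + w^2 + 6*w) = w*(w - 2)*(w^3 - 4*w^2 + w + 6) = w*(w - 3)*(w - 2)*(w^2 - w - 2) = w*(w - 3)*(w - 2)^2*(w + 1)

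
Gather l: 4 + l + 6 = l + 10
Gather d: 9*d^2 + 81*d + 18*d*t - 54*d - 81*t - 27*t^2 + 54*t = 9*d^2 + d*(18*t + 27) - 27*t^2 - 27*t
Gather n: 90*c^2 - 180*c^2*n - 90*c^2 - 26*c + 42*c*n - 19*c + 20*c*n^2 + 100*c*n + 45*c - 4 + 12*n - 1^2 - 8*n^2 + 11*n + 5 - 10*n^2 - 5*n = n^2*(20*c - 18) + n*(-180*c^2 + 142*c + 18)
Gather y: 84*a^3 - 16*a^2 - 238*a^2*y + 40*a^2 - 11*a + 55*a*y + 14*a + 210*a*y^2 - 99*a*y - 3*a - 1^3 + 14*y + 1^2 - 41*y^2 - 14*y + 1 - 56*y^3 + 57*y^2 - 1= 84*a^3 + 24*a^2 - 56*y^3 + y^2*(210*a + 16) + y*(-238*a^2 - 44*a)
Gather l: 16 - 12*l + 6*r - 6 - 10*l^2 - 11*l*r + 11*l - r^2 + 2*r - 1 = -10*l^2 + l*(-11*r - 1) - r^2 + 8*r + 9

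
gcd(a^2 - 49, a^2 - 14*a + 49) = a - 7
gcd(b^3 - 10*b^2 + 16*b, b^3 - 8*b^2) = b^2 - 8*b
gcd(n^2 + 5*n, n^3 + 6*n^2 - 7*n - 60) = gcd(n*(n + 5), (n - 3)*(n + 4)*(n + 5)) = n + 5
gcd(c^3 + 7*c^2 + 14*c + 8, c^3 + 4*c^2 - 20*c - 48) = c + 2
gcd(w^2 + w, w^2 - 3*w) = w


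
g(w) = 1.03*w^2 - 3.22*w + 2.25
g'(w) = 2.06*w - 3.22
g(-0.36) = 3.54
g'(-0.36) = -3.96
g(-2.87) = 19.98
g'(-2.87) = -9.13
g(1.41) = -0.24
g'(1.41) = -0.32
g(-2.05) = 13.18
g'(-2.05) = -7.44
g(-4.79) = 41.31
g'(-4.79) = -13.09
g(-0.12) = 2.65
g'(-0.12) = -3.47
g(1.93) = -0.13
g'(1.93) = 0.76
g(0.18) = 1.70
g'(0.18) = -2.85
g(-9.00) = 114.66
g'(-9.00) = -21.76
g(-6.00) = 58.65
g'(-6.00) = -15.58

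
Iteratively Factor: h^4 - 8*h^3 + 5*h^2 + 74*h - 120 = (h + 3)*(h^3 - 11*h^2 + 38*h - 40) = (h - 4)*(h + 3)*(h^2 - 7*h + 10) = (h - 5)*(h - 4)*(h + 3)*(h - 2)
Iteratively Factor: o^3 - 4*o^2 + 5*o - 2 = (o - 1)*(o^2 - 3*o + 2) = (o - 2)*(o - 1)*(o - 1)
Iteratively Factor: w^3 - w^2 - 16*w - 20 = (w + 2)*(w^2 - 3*w - 10) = (w + 2)^2*(w - 5)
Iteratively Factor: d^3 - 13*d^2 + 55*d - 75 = (d - 5)*(d^2 - 8*d + 15) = (d - 5)^2*(d - 3)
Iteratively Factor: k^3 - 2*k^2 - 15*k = (k)*(k^2 - 2*k - 15) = k*(k + 3)*(k - 5)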